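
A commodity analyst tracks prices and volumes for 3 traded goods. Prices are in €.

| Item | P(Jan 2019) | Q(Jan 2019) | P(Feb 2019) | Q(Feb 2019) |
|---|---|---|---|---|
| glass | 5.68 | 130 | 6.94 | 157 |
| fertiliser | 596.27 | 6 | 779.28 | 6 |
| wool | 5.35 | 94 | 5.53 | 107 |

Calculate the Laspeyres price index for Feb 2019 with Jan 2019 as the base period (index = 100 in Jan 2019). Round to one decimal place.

Laspeyres price index uses base-period quantities as weights.
ΣP(Feb 2019)·Q(Jan 2019) = 6.94×130 + 779.28×6 + 5.53×94 = 902.2 + 4675.68 + 519.82 = 6097.7
ΣP(Jan 2019)·Q(Jan 2019) = 5.68×130 + 596.27×6 + 5.35×94 = 738.4 + 3577.62 + 502.9 = 4818.92
Index = 6097.7 / 4818.92 × 100 = 126.5367

126.5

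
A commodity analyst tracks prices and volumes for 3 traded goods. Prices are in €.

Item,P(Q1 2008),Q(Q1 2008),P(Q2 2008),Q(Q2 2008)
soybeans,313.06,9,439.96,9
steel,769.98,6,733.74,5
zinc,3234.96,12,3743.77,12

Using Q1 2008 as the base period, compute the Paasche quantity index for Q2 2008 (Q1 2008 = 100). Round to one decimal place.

98.6

Paasche quantity index uses current-period prices as weights.
ΣP(Q2 2008)·Q(Q2 2008) = 439.96×9 + 733.74×5 + 3743.77×12 = 3959.64 + 3668.7 + 44925.24 = 52553.58
ΣP(Q2 2008)·Q(Q1 2008) = 439.96×9 + 733.74×6 + 3743.77×12 = 3959.64 + 4402.44 + 44925.24 = 53287.32
Index = 52553.58 / 53287.32 × 100 = 98.6230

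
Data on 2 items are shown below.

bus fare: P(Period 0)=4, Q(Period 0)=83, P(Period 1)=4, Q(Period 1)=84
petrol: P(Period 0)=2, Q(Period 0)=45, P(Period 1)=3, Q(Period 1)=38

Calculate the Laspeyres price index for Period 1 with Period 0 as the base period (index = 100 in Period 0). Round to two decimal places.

Laspeyres price index uses base-period quantities as weights.
ΣP(Period 1)·Q(Period 0) = 4×83 + 3×45 = 332 + 135 = 467
ΣP(Period 0)·Q(Period 0) = 4×83 + 2×45 = 332 + 90 = 422
Index = 467 / 422 × 100 = 110.6635

110.66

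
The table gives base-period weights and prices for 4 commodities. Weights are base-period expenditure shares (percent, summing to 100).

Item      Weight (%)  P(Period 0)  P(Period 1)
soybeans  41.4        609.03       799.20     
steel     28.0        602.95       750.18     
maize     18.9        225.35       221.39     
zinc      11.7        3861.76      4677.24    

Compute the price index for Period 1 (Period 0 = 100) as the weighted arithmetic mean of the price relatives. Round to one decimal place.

121.9

soybeans: 41.4 × (799.20/609.03) = 41.4 × 1.312251 = 54.3272
steel: 28.0 × (750.18/602.95) = 28.0 × 1.244183 = 34.8371
maize: 18.9 × (221.39/225.35) = 18.9 × 0.982427 = 18.5679
zinc: 11.7 × (4677.24/3861.76) = 11.7 × 1.211168 = 14.1707
Index = Σ wᵢ·(p₁ᵢ/p₀ᵢ) = 54.3272 + 34.8371 + 18.5679 + 14.1707 = 121.9028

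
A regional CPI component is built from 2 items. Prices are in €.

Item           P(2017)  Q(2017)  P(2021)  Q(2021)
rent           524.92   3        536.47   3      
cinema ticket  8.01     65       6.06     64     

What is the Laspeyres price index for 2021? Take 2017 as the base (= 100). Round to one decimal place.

Laspeyres price index uses base-period quantities as weights.
ΣP(2021)·Q(2017) = 536.47×3 + 6.06×65 = 1609.41 + 393.9 = 2003.31
ΣP(2017)·Q(2017) = 524.92×3 + 8.01×65 = 1574.76 + 520.65 = 2095.41
Index = 2003.31 / 2095.41 × 100 = 95.6047

95.6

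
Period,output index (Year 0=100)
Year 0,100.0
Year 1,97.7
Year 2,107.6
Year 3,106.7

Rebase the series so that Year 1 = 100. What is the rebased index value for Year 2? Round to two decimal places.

Rebased(Year 2) = 107.6 / 97.7 × 100 = 110.1331

110.13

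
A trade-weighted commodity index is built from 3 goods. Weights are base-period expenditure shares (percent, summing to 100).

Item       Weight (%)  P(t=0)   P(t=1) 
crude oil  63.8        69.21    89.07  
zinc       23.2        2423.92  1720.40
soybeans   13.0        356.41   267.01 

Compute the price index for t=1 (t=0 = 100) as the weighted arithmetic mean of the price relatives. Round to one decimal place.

crude oil: 63.8 × (89.07/69.21) = 63.8 × 1.286953 = 82.1076
zinc: 23.2 × (1720.40/2423.92) = 23.2 × 0.709759 = 16.4664
soybeans: 13.0 × (267.01/356.41) = 13.0 × 0.749165 = 9.7391
Index = Σ wᵢ·(p₁ᵢ/p₀ᵢ) = 82.1076 + 16.4664 + 9.7391 = 108.3132

108.3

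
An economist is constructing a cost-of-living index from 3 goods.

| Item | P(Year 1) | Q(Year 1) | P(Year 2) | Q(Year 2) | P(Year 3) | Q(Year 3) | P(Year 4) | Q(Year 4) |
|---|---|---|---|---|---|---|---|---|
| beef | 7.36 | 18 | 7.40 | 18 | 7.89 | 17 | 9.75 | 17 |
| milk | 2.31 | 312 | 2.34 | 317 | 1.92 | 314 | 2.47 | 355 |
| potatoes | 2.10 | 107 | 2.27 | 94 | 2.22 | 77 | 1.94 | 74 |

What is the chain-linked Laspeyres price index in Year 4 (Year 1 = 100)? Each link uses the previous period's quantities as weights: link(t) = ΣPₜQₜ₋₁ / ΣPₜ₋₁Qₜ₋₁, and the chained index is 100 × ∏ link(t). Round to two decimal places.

Link Year 1→Year 2:
ΣP(Year 2)Q(Year 1) = 7.40×18 + 2.34×312 + 2.27×107 = 133.2 + 730.08 + 242.89 = 1106.17
ΣP(Year 1)Q(Year 1) = 7.36×18 + 2.31×312 + 2.10×107 = 132.48 + 720.72 + 224.7 = 1077.9
link = 1106.17/1077.9 = 1.026227
Link Year 2→Year 3:
ΣP(Year 3)Q(Year 2) = 7.89×18 + 1.92×317 + 2.22×94 = 142.02 + 608.64 + 208.68 = 959.34
ΣP(Year 2)Q(Year 2) = 7.40×18 + 2.34×317 + 2.27×94 = 133.2 + 741.78 + 213.38 = 1088.36
link = 959.34/1088.36 = 0.881455
Link Year 3→Year 4:
ΣP(Year 4)Q(Year 3) = 9.75×17 + 2.47×314 + 1.94×77 = 165.75 + 775.58 + 149.38 = 1090.71
ΣP(Year 3)Q(Year 3) = 7.89×17 + 1.92×314 + 2.22×77 = 134.13 + 602.88 + 170.94 = 907.95
link = 1090.71/907.95 = 1.201289
Chained index = 100 × 1.026227 × 0.881455 × 1.201289 = 108.6653

108.67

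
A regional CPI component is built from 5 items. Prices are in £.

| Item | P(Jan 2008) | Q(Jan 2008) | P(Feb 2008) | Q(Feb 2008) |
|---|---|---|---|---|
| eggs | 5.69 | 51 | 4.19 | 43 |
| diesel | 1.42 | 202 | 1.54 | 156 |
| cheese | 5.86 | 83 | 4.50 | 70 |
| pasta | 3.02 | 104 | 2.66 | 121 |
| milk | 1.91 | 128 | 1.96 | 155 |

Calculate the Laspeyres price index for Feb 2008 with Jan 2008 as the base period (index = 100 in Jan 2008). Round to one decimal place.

87.9

Laspeyres price index uses base-period quantities as weights.
ΣP(Feb 2008)·Q(Jan 2008) = 4.19×51 + 1.54×202 + 4.50×83 + 2.66×104 + 1.96×128 = 213.69 + 311.08 + 373.5 + 276.64 + 250.88 = 1425.79
ΣP(Jan 2008)·Q(Jan 2008) = 5.69×51 + 1.42×202 + 5.86×83 + 3.02×104 + 1.91×128 = 290.19 + 286.84 + 486.38 + 314.08 + 244.48 = 1621.97
Index = 1425.79 / 1621.97 × 100 = 87.9048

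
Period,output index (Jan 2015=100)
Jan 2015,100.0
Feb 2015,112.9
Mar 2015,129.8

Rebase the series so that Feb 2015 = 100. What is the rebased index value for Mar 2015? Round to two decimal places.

114.97

Rebased(Mar 2015) = 129.8 / 112.9 × 100 = 114.9690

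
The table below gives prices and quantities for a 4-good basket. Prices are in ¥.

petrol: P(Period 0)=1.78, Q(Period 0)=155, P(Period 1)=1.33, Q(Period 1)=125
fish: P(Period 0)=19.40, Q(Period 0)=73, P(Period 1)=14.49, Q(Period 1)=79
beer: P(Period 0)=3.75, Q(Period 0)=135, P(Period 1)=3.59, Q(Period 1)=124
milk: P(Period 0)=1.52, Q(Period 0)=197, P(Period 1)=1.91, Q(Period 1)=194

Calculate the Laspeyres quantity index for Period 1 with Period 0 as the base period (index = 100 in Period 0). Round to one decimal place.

100.7

Laspeyres quantity index uses base-period prices as weights.
ΣP(Period 0)·Q(Period 1) = 1.78×125 + 19.40×79 + 3.75×124 + 1.52×194 = 222.5 + 1532.6 + 465 + 294.88 = 2514.98
ΣP(Period 0)·Q(Period 0) = 1.78×155 + 19.40×73 + 3.75×135 + 1.52×197 = 275.9 + 1416.2 + 506.25 + 299.44 = 2497.79
Index = 2514.98 / 2497.79 × 100 = 100.6882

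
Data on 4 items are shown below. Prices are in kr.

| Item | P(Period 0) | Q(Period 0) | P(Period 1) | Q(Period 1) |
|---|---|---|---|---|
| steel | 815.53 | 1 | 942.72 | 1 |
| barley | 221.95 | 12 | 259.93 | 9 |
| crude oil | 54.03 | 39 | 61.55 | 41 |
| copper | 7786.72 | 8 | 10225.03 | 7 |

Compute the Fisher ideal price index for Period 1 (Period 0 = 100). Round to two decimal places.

130.00

Laspeyres component (base-period weights):
ΣP(Period 1)Q(Period 0) = 942.72×1 + 259.93×12 + 61.55×39 + 10225.03×8 = 942.72 + 3119.16 + 2400.45 + 81800.24 = 88262.57
ΣP(Period 0)Q(Period 0) = 815.53×1 + 221.95×12 + 54.03×39 + 7786.72×8 = 815.53 + 2663.4 + 2107.17 + 62293.76 = 67879.86
L = 88262.57 / 67879.86 × 100 = 130.0276
Paasche component (current-period weights):
ΣP(Period 1)Q(Period 1) = 942.72×1 + 259.93×9 + 61.55×41 + 10225.03×7 = 942.72 + 2339.37 + 2523.55 + 71575.21 = 77380.85
ΣP(Period 0)Q(Period 1) = 815.53×1 + 221.95×9 + 54.03×41 + 7786.72×7 = 815.53 + 1997.55 + 2215.23 + 54507.04 = 59535.35
P = 77380.85 / 59535.35 × 100 = 129.9746
Fisher = √(L × P) = √(130.0276 × 129.9746) = 130.0011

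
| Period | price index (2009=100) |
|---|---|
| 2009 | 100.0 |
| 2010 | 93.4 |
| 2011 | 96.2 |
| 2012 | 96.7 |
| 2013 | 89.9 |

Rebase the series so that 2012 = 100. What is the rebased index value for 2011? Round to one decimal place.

Rebased(2011) = 96.2 / 96.7 × 100 = 99.4829

99.5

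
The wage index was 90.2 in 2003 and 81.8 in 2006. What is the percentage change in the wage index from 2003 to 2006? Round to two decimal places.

-9.31%

Change = (81.8 − 90.2) / 90.2 × 100
       = -8.4 / 90.2 × 100 = -9.3126%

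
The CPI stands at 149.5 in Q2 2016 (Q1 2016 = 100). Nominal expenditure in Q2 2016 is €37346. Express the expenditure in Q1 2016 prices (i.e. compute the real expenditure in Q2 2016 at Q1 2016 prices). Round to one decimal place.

24980.6

Real = Nominal ÷ (Index/100) = 37346 ÷ (149.5/100)
     = 37346 ÷ 1.495 = 24980.6020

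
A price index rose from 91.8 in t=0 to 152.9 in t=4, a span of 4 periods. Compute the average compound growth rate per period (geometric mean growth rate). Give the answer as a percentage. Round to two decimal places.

13.60%

Growth factor = (152.9/91.8)^(1/4) = (1.665577)^(1/4) = 1.136034
Growth rate = 1.136034 − 1 = 0.136034 = 13.6034%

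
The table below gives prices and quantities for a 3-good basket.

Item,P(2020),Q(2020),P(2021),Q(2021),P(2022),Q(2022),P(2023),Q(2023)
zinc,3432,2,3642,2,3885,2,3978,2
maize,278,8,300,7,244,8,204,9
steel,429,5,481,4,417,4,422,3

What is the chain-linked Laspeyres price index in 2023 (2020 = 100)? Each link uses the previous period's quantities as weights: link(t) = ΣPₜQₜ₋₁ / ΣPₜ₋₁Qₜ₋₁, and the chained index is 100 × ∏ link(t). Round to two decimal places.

Link 2020→2021:
ΣP(2021)Q(2020) = 3642×2 + 300×8 + 481×5 = 7284 + 2400 + 2405 = 12089
ΣP(2020)Q(2020) = 3432×2 + 278×8 + 429×5 = 6864 + 2224 + 2145 = 11233
link = 12089/11233 = 1.076204
Link 2021→2022:
ΣP(2022)Q(2021) = 3885×2 + 244×7 + 417×4 = 7770 + 1708 + 1668 = 11146
ΣP(2021)Q(2021) = 3642×2 + 300×7 + 481×4 = 7284 + 2100 + 1924 = 11308
link = 11146/11308 = 0.985674
Link 2022→2023:
ΣP(2023)Q(2022) = 3978×2 + 204×8 + 422×4 = 7956 + 1632 + 1688 = 11276
ΣP(2022)Q(2022) = 3885×2 + 244×8 + 417×4 = 7770 + 1952 + 1668 = 11390
link = 11276/11390 = 0.989991
Chained index = 100 × 1.076204 × 0.985674 × 0.989991 = 105.0169

105.02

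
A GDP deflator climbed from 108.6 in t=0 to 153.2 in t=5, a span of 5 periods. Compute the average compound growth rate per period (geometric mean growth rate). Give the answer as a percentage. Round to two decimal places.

Growth factor = (153.2/108.6)^(1/5) = (1.410681)^(1/5) = 1.071238
Growth rate = 1.071238 − 1 = 0.071238 = 7.1238%

7.12%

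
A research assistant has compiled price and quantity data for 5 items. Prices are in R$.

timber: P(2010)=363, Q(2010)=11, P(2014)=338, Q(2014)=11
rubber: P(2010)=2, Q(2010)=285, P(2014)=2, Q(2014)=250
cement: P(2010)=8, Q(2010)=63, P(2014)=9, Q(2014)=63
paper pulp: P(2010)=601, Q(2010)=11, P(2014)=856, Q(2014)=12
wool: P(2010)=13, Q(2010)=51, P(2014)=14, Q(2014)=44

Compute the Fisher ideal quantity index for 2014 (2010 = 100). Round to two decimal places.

Laspeyres component (base-period weights):
ΣP(2010)Q(2014) = 363×11 + 2×250 + 8×63 + 601×12 + 13×44 = 3993 + 500 + 504 + 7212 + 572 = 12781
ΣP(2010)Q(2010) = 363×11 + 2×285 + 8×63 + 601×11 + 13×51 = 3993 + 570 + 504 + 6611 + 663 = 12341
L = 12781 / 12341 × 100 = 103.5654
Paasche component (current-period weights):
ΣP(2014)Q(2014) = 338×11 + 2×250 + 9×63 + 856×12 + 14×44 = 3718 + 500 + 567 + 10272 + 616 = 15673
ΣP(2014)Q(2010) = 338×11 + 2×285 + 9×63 + 856×11 + 14×51 = 3718 + 570 + 567 + 9416 + 714 = 14985
P = 15673 / 14985 × 100 = 104.5913
Fisher = √(L × P) = √(103.5654 × 104.5913) = 104.0770

104.08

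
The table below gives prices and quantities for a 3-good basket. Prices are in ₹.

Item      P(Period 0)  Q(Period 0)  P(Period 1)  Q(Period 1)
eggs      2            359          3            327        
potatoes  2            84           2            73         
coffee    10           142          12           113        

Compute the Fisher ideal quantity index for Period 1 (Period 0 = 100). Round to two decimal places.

Laspeyres component (base-period weights):
ΣP(Period 0)Q(Period 1) = 2×327 + 2×73 + 10×113 = 654 + 146 + 1130 = 1930
ΣP(Period 0)Q(Period 0) = 2×359 + 2×84 + 10×142 = 718 + 168 + 1420 = 2306
L = 1930 / 2306 × 100 = 83.6947
Paasche component (current-period weights):
ΣP(Period 1)Q(Period 1) = 3×327 + 2×73 + 12×113 = 981 + 146 + 1356 = 2483
ΣP(Period 1)Q(Period 0) = 3×359 + 2×84 + 12×142 = 1077 + 168 + 1704 = 2949
P = 2483 / 2949 × 100 = 84.1980
Fisher = √(L × P) = √(83.6947 × 84.1980) = 83.9460

83.95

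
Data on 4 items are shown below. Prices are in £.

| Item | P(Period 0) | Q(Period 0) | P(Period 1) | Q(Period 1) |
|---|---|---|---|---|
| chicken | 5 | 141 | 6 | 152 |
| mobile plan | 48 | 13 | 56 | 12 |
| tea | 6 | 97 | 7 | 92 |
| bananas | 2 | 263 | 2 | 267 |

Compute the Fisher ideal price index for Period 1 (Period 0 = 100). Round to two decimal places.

114.04

Laspeyres component (base-period weights):
ΣP(Period 1)Q(Period 0) = 6×141 + 56×13 + 7×97 + 2×263 = 846 + 728 + 679 + 526 = 2779
ΣP(Period 0)Q(Period 0) = 5×141 + 48×13 + 6×97 + 2×263 = 705 + 624 + 582 + 526 = 2437
L = 2779 / 2437 × 100 = 114.0336
Paasche component (current-period weights):
ΣP(Period 1)Q(Period 1) = 6×152 + 56×12 + 7×92 + 2×267 = 912 + 672 + 644 + 534 = 2762
ΣP(Period 0)Q(Period 1) = 5×152 + 48×12 + 6×92 + 2×267 = 760 + 576 + 552 + 534 = 2422
P = 2762 / 2422 × 100 = 114.0380
Fisher = √(L × P) = √(114.0336 × 114.0380) = 114.0358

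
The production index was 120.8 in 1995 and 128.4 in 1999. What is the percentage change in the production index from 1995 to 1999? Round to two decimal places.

Change = (128.4 − 120.8) / 120.8 × 100
       = 7.6 / 120.8 × 100 = 6.2914%

6.29%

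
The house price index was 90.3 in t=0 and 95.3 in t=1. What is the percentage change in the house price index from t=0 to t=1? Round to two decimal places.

Change = (95.3 − 90.3) / 90.3 × 100
       = 5.0 / 90.3 × 100 = 5.5371%

5.54%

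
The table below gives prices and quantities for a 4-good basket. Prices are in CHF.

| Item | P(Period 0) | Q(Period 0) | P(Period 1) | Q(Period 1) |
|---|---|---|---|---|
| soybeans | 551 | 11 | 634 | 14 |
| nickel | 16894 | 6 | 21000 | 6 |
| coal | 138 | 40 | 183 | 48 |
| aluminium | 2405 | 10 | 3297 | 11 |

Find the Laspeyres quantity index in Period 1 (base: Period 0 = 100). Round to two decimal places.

103.77

Laspeyres quantity index uses base-period prices as weights.
ΣP(Period 0)·Q(Period 1) = 551×14 + 16894×6 + 138×48 + 2405×11 = 7714 + 101364 + 6624 + 26455 = 142157
ΣP(Period 0)·Q(Period 0) = 551×11 + 16894×6 + 138×40 + 2405×10 = 6061 + 101364 + 5520 + 24050 = 136995
Index = 142157 / 136995 × 100 = 103.7680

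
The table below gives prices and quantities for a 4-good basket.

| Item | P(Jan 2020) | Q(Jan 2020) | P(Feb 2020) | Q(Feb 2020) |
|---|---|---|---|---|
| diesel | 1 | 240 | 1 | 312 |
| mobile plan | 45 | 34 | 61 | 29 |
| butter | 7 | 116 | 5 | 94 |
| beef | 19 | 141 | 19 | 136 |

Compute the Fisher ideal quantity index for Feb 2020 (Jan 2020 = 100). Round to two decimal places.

Laspeyres component (base-period weights):
ΣP(Jan 2020)Q(Feb 2020) = 1×312 + 45×29 + 7×94 + 19×136 = 312 + 1305 + 658 + 2584 = 4859
ΣP(Jan 2020)Q(Jan 2020) = 1×240 + 45×34 + 7×116 + 19×141 = 240 + 1530 + 812 + 2679 = 5261
L = 4859 / 5261 × 100 = 92.3589
Paasche component (current-period weights):
ΣP(Feb 2020)Q(Feb 2020) = 1×312 + 61×29 + 5×94 + 19×136 = 312 + 1769 + 470 + 2584 = 5135
ΣP(Feb 2020)Q(Jan 2020) = 1×240 + 61×34 + 5×116 + 19×141 = 240 + 2074 + 580 + 2679 = 5573
P = 5135 / 5573 × 100 = 92.1407
Fisher = √(L × P) = √(92.3589 × 92.1407) = 92.2497

92.25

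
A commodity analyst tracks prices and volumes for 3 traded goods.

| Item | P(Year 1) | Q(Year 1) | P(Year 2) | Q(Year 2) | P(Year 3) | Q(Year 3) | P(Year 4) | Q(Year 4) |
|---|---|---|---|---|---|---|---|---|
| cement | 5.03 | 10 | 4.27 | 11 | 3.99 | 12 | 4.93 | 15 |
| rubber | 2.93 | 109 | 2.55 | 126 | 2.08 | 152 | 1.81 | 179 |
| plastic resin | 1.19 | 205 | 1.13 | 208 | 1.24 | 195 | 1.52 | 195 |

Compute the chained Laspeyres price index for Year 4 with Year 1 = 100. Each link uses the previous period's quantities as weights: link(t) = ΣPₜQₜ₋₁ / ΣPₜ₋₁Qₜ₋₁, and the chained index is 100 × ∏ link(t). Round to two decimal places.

87.58

Link Year 1→Year 2:
ΣP(Year 2)Q(Year 1) = 4.27×10 + 2.55×109 + 1.13×205 = 42.7 + 277.95 + 231.65 = 552.3
ΣP(Year 1)Q(Year 1) = 5.03×10 + 2.93×109 + 1.19×205 = 50.3 + 319.37 + 243.95 = 613.62
link = 552.3/613.62 = 0.900068
Link Year 2→Year 3:
ΣP(Year 3)Q(Year 2) = 3.99×11 + 2.08×126 + 1.24×208 = 43.89 + 262.08 + 257.92 = 563.89
ΣP(Year 2)Q(Year 2) = 4.27×11 + 2.55×126 + 1.13×208 = 46.97 + 321.3 + 235.04 = 603.31
link = 563.89/603.31 = 0.934660
Link Year 3→Year 4:
ΣP(Year 4)Q(Year 3) = 4.93×12 + 1.81×152 + 1.52×195 = 59.16 + 275.12 + 296.4 = 630.68
ΣP(Year 3)Q(Year 3) = 3.99×12 + 2.08×152 + 1.24×195 = 47.88 + 316.16 + 241.8 = 605.84
link = 630.68/605.84 = 1.041001
Chained index = 100 × 0.900068 × 0.934660 × 1.041001 = 87.5751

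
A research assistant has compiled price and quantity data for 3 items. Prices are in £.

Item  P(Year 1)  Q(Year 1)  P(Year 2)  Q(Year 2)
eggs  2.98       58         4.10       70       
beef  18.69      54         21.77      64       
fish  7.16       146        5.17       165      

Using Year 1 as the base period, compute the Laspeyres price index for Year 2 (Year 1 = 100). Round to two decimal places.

Laspeyres price index uses base-period quantities as weights.
ΣP(Year 2)·Q(Year 1) = 4.10×58 + 21.77×54 + 5.17×146 = 237.8 + 1175.58 + 754.82 = 2168.2
ΣP(Year 1)·Q(Year 1) = 2.98×58 + 18.69×54 + 7.16×146 = 172.84 + 1009.26 + 1045.36 = 2227.46
Index = 2168.2 / 2227.46 × 100 = 97.3396

97.34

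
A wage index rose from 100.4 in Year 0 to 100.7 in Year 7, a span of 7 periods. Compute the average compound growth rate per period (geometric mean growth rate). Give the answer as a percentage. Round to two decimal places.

Growth factor = (100.7/100.4)^(1/7) = (1.002988)^(1/7) = 1.000426
Growth rate = 1.000426 − 1 = 0.000426 = 0.0426%

0.04%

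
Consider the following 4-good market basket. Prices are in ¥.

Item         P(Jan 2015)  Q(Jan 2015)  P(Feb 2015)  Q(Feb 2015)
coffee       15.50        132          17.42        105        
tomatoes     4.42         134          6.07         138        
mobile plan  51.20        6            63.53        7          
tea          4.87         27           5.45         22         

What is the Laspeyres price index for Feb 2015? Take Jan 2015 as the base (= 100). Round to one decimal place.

Laspeyres price index uses base-period quantities as weights.
ΣP(Feb 2015)·Q(Jan 2015) = 17.42×132 + 6.07×134 + 63.53×6 + 5.45×27 = 2299.44 + 813.38 + 381.18 + 147.15 = 3641.15
ΣP(Jan 2015)·Q(Jan 2015) = 15.50×132 + 4.42×134 + 51.20×6 + 4.87×27 = 2046 + 592.28 + 307.2 + 131.49 = 3076.97
Index = 3641.15 / 3076.97 × 100 = 118.3356

118.3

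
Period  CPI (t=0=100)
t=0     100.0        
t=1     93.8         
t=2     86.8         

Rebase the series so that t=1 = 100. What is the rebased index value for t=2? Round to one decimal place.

Rebased(t=2) = 86.8 / 93.8 × 100 = 92.5373

92.5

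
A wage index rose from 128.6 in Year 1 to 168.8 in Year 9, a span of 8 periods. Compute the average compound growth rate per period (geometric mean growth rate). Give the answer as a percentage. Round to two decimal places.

Growth factor = (168.8/128.6)^(1/8) = (1.312597)^(1/8) = 1.034586
Growth rate = 1.034586 − 1 = 0.034586 = 3.4586%

3.46%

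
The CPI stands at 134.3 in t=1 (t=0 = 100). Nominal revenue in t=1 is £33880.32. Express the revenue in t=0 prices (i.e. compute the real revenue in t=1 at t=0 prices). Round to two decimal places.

Real = Nominal ÷ (Index/100) = 33880.32 ÷ (134.3/100)
     = 33880.32 ÷ 1.343 = 25227.3418

25227.34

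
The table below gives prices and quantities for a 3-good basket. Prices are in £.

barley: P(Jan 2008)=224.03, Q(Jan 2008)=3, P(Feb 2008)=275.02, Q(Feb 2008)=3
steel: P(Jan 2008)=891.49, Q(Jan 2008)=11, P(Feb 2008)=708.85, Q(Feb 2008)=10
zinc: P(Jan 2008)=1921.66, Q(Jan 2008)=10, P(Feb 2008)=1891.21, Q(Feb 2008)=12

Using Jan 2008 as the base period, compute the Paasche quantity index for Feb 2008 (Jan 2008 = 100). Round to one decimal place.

Paasche quantity index uses current-period prices as weights.
ΣP(Feb 2008)·Q(Feb 2008) = 275.02×3 + 708.85×10 + 1891.21×12 = 825.06 + 7088.5 + 22694.52 = 30608.08
ΣP(Feb 2008)·Q(Jan 2008) = 275.02×3 + 708.85×11 + 1891.21×10 = 825.06 + 7797.35 + 18912.1 = 27534.51
Index = 30608.08 / 27534.51 × 100 = 111.1626

111.2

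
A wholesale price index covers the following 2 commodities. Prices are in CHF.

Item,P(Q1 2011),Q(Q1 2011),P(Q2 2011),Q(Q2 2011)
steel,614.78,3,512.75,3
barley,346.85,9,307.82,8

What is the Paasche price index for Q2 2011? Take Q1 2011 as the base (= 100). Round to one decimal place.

86.6

Paasche price index uses current-period quantities as weights.
ΣP(Q2 2011)·Q(Q2 2011) = 512.75×3 + 307.82×8 = 1538.25 + 2462.56 = 4000.81
ΣP(Q1 2011)·Q(Q2 2011) = 614.78×3 + 346.85×8 = 1844.34 + 2774.8 = 4619.14
Index = 4000.81 / 4619.14 × 100 = 86.6137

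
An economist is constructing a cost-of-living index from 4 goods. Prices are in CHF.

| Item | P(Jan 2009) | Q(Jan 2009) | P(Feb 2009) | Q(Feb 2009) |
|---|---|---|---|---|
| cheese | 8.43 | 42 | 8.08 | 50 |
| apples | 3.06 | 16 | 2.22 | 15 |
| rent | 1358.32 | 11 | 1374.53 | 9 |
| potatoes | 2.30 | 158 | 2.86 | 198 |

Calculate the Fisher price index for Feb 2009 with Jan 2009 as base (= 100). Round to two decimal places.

Laspeyres component (base-period weights):
ΣP(Feb 2009)Q(Jan 2009) = 8.08×42 + 2.22×16 + 1374.53×11 + 2.86×158 = 339.36 + 35.52 + 15119.83 + 451.88 = 15946.59
ΣP(Jan 2009)Q(Jan 2009) = 8.43×42 + 3.06×16 + 1358.32×11 + 2.30×158 = 354.06 + 48.96 + 14941.52 + 363.4 = 15707.94
L = 15946.59 / 15707.94 × 100 = 101.5193
Paasche component (current-period weights):
ΣP(Feb 2009)Q(Feb 2009) = 8.08×50 + 2.22×15 + 1374.53×9 + 2.86×198 = 404 + 33.3 + 12370.77 + 566.28 = 13374.35
ΣP(Jan 2009)Q(Feb 2009) = 8.43×50 + 3.06×15 + 1358.32×9 + 2.30×198 = 421.5 + 45.9 + 12224.88 + 455.4 = 13147.68
P = 13374.35 / 13147.68 × 100 = 101.7240
Fisher = √(L × P) = √(101.5193 × 101.7240) = 101.6216

101.62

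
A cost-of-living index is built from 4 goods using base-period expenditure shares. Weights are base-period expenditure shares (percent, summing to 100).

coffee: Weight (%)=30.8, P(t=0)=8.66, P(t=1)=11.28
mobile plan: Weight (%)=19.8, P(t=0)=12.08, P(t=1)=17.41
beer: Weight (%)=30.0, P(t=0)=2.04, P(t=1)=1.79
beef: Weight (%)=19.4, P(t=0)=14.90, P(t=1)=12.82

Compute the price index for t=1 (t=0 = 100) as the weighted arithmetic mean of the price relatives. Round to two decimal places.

111.67

coffee: 30.8 × (11.28/8.66) = 30.8 × 1.302540 = 40.1182
mobile plan: 19.8 × (17.41/12.08) = 19.8 × 1.441225 = 28.5363
beer: 30.0 × (1.79/2.04) = 30.0 × 0.877451 = 26.3235
beef: 19.4 × (12.82/14.90) = 19.4 × 0.860403 = 16.6918
Index = Σ wᵢ·(p₁ᵢ/p₀ᵢ) = 40.1182 + 28.5363 + 26.3235 + 16.6918 = 111.6698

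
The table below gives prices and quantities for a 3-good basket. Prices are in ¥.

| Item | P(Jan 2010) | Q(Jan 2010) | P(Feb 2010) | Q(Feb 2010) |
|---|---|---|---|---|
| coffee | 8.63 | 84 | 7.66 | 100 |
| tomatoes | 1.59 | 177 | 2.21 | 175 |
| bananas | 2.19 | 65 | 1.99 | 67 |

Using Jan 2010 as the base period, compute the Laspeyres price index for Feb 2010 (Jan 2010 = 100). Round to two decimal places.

101.33

Laspeyres price index uses base-period quantities as weights.
ΣP(Feb 2010)·Q(Jan 2010) = 7.66×84 + 2.21×177 + 1.99×65 = 643.44 + 391.17 + 129.35 = 1163.96
ΣP(Jan 2010)·Q(Jan 2010) = 8.63×84 + 1.59×177 + 2.19×65 = 724.92 + 281.43 + 142.35 = 1148.7
Index = 1163.96 / 1148.7 × 100 = 101.3285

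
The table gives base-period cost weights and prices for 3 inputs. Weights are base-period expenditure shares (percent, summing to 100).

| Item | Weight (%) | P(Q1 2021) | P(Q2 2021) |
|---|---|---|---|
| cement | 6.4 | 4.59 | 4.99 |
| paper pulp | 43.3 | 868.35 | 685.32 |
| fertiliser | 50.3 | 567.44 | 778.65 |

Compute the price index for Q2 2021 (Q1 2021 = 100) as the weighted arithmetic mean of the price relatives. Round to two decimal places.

110.15

cement: 6.4 × (4.99/4.59) = 6.4 × 1.087146 = 6.9577
paper pulp: 43.3 × (685.32/868.35) = 43.3 × 0.789221 = 34.1733
fertiliser: 50.3 × (778.65/567.44) = 50.3 × 1.372216 = 69.0224
Index = Σ wᵢ·(p₁ᵢ/p₀ᵢ) = 6.9577 + 34.1733 + 69.0224 = 110.1534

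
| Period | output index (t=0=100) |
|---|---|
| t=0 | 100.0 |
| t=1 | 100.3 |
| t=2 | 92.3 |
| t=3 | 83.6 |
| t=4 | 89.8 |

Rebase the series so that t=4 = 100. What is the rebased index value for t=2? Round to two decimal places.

Rebased(t=2) = 92.3 / 89.8 × 100 = 102.7840

102.78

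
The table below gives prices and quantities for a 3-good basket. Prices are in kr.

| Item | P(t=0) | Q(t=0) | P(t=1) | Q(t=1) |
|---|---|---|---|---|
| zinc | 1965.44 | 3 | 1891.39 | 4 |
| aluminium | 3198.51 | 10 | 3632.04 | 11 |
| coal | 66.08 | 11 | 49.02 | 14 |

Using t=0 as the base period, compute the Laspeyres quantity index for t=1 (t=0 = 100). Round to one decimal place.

Laspeyres quantity index uses base-period prices as weights.
ΣP(t=0)·Q(t=1) = 1965.44×4 + 3198.51×11 + 66.08×14 = 7861.76 + 35183.61 + 925.12 = 43970.49
ΣP(t=0)·Q(t=0) = 1965.44×3 + 3198.51×10 + 66.08×11 = 5896.32 + 31985.1 + 726.88 = 38608.3
Index = 43970.49 / 38608.3 × 100 = 113.8887

113.9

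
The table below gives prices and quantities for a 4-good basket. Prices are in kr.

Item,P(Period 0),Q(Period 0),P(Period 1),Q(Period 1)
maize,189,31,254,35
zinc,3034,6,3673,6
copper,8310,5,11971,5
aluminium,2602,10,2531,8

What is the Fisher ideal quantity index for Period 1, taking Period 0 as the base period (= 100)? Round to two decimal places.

Laspeyres component (base-period weights):
ΣP(Period 0)Q(Period 1) = 189×35 + 3034×6 + 8310×5 + 2602×8 = 6615 + 18204 + 41550 + 20816 = 87185
ΣP(Period 0)Q(Period 0) = 189×31 + 3034×6 + 8310×5 + 2602×10 = 5859 + 18204 + 41550 + 26020 = 91633
L = 87185 / 91633 × 100 = 95.1459
Paasche component (current-period weights):
ΣP(Period 1)Q(Period 1) = 254×35 + 3673×6 + 11971×5 + 2531×8 = 8890 + 22038 + 59855 + 20248 = 111031
ΣP(Period 1)Q(Period 0) = 254×31 + 3673×6 + 11971×5 + 2531×10 = 7874 + 22038 + 59855 + 25310 = 115077
P = 111031 / 115077 × 100 = 96.4841
Fisher = √(L × P) = √(95.1459 × 96.4841) = 95.8126

95.81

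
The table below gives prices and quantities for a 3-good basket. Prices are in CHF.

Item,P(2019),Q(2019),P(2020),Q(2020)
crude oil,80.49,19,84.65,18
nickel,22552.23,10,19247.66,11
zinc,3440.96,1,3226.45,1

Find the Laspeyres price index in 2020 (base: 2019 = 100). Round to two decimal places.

Laspeyres price index uses base-period quantities as weights.
ΣP(2020)·Q(2019) = 84.65×19 + 19247.66×10 + 3226.45×1 = 1608.35 + 192476.6 + 3226.45 = 197311.4
ΣP(2019)·Q(2019) = 80.49×19 + 22552.23×10 + 3440.96×1 = 1529.31 + 225522.3 + 3440.96 = 230492.57
Index = 197311.4 / 230492.57 × 100 = 85.6042

85.60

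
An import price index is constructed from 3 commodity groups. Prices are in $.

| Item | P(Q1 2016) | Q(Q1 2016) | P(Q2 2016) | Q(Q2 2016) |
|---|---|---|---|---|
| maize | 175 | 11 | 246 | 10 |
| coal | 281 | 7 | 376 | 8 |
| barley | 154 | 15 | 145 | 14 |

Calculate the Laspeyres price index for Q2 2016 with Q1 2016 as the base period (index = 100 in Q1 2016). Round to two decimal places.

121.14

Laspeyres price index uses base-period quantities as weights.
ΣP(Q2 2016)·Q(Q1 2016) = 246×11 + 376×7 + 145×15 = 2706 + 2632 + 2175 = 7513
ΣP(Q1 2016)·Q(Q1 2016) = 175×11 + 281×7 + 154×15 = 1925 + 1967 + 2310 = 6202
Index = 7513 / 6202 × 100 = 121.1383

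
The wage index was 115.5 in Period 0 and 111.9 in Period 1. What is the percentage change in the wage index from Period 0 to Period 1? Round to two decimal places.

-3.12%

Change = (111.9 − 115.5) / 115.5 × 100
       = -3.6 / 115.5 × 100 = -3.1169%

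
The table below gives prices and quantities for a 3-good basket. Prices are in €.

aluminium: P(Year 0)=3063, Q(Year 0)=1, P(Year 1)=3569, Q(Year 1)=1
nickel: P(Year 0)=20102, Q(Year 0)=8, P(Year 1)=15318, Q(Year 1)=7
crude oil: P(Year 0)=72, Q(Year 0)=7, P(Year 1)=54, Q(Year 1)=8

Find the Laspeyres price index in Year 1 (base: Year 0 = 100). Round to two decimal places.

Laspeyres price index uses base-period quantities as weights.
ΣP(Year 1)·Q(Year 0) = 3569×1 + 15318×8 + 54×7 = 3569 + 122544 + 378 = 126491
ΣP(Year 0)·Q(Year 0) = 3063×1 + 20102×8 + 72×7 = 3063 + 160816 + 504 = 164383
Index = 126491 / 164383 × 100 = 76.9490

76.95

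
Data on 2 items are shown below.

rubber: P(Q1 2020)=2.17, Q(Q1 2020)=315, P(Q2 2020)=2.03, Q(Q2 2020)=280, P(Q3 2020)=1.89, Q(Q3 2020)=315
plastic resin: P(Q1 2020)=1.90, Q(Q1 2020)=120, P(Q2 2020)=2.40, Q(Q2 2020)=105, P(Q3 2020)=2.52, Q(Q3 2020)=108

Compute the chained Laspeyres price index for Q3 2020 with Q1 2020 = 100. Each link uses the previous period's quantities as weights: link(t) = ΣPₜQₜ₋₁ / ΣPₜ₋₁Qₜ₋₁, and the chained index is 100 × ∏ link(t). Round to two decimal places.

98.45

Link Q1 2020→Q2 2020:
ΣP(Q2 2020)Q(Q1 2020) = 2.03×315 + 2.40×120 = 639.45 + 288 = 927.45
ΣP(Q1 2020)Q(Q1 2020) = 2.17×315 + 1.90×120 = 683.55 + 228 = 911.55
link = 927.45/911.55 = 1.017443
Link Q2 2020→Q3 2020:
ΣP(Q3 2020)Q(Q2 2020) = 1.89×280 + 2.52×105 = 529.2 + 264.6 = 793.8
ΣP(Q2 2020)Q(Q2 2020) = 2.03×280 + 2.40×105 = 568.4 + 252 = 820.4
link = 793.8/820.4 = 0.967577
Chained index = 100 × 1.017443 × 0.967577 = 98.4454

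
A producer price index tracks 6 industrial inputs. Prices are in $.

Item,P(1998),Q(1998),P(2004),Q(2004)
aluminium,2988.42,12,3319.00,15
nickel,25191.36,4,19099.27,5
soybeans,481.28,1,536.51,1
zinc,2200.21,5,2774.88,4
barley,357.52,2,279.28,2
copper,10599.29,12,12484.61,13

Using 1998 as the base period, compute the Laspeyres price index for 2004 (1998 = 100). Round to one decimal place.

101.8

Laspeyres price index uses base-period quantities as weights.
ΣP(2004)·Q(1998) = 3319.00×12 + 19099.27×4 + 536.51×1 + 2774.88×5 + 279.28×2 + 12484.61×12 = 39828 + 76397.08 + 536.51 + 13874.4 + 558.56 + 149815.32 = 281009.87
ΣP(1998)·Q(1998) = 2988.42×12 + 25191.36×4 + 481.28×1 + 2200.21×5 + 357.52×2 + 10599.29×12 = 35861.04 + 100765.44 + 481.28 + 11001.05 + 715.04 + 127191.48 = 276015.33
Index = 281009.87 / 276015.33 × 100 = 101.8095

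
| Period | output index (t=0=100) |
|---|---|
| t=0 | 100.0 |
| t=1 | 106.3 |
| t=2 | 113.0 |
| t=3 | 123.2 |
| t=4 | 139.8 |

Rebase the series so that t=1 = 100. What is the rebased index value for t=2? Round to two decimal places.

Rebased(t=2) = 113.0 / 106.3 × 100 = 106.3029

106.30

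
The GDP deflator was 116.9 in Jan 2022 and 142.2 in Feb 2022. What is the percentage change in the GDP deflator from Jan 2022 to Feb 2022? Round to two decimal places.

21.64%

Change = (142.2 − 116.9) / 116.9 × 100
       = 25.3 / 116.9 × 100 = 21.6424%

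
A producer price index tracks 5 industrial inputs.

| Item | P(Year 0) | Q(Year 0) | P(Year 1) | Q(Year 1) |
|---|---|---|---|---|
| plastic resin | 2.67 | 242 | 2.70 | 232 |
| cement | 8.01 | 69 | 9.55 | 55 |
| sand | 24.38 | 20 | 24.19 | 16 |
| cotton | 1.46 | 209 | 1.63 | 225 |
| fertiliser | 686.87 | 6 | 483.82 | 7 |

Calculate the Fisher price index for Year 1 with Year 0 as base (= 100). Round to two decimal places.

81.39

Laspeyres component (base-period weights):
ΣP(Year 1)Q(Year 0) = 2.70×242 + 9.55×69 + 24.19×20 + 1.63×209 + 483.82×6 = 653.4 + 658.95 + 483.8 + 340.67 + 2902.92 = 5039.74
ΣP(Year 0)Q(Year 0) = 2.67×242 + 8.01×69 + 24.38×20 + 1.46×209 + 686.87×6 = 646.14 + 552.69 + 487.6 + 305.14 + 4121.22 = 6112.79
L = 5039.74 / 6112.79 × 100 = 82.4458
Paasche component (current-period weights):
ΣP(Year 1)Q(Year 1) = 2.70×232 + 9.55×55 + 24.19×16 + 1.63×225 + 483.82×7 = 626.4 + 525.25 + 387.04 + 366.75 + 3386.74 = 5292.18
ΣP(Year 0)Q(Year 1) = 2.67×232 + 8.01×55 + 24.38×16 + 1.46×225 + 686.87×7 = 619.44 + 440.55 + 390.08 + 328.5 + 4808.09 = 6586.66
P = 5292.18 / 6586.66 × 100 = 80.3469
Fisher = √(L × P) = √(82.4458 × 80.3469) = 81.3896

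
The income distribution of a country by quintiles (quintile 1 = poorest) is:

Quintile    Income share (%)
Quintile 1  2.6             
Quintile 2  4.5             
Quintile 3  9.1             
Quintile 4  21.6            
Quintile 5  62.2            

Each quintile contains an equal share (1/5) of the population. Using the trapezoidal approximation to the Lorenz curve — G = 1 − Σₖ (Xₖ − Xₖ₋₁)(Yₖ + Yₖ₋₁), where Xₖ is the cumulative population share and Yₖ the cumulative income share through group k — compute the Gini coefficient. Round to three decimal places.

0.545

Cumulative income shares Yₖ: 0.0260, 0.0710, 0.1620, 0.3780, 1.0000
Σ (Xₖ−Xₖ₋₁)(Yₖ+Yₖ₋₁) = (1/5)(0.0260+0.0000) + (1/5)(0.0710+0.0260) + (1/5)(0.1620+0.0710) + (1/5)(0.3780+0.1620) + (1/5)(1.0000+0.3780)
  = 0.0052 + 0.0194 + 0.0466 + 0.1080 + 0.2756 = 0.4548
G = 1 − 0.4548 = 0.5452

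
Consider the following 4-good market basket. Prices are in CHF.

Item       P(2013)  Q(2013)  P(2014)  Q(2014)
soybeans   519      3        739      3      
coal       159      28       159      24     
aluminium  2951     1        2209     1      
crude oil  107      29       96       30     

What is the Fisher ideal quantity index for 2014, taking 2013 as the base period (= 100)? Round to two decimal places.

95.49

Laspeyres component (base-period weights):
ΣP(2013)Q(2014) = 519×3 + 159×24 + 2951×1 + 107×30 = 1557 + 3816 + 2951 + 3210 = 11534
ΣP(2013)Q(2013) = 519×3 + 159×28 + 2951×1 + 107×29 = 1557 + 4452 + 2951 + 3103 = 12063
L = 11534 / 12063 × 100 = 95.6147
Paasche component (current-period weights):
ΣP(2014)Q(2014) = 739×3 + 159×24 + 2209×1 + 96×30 = 2217 + 3816 + 2209 + 2880 = 11122
ΣP(2014)Q(2013) = 739×3 + 159×28 + 2209×1 + 96×29 = 2217 + 4452 + 2209 + 2784 = 11662
P = 11122 / 11662 × 100 = 95.3696
Fisher = √(L × P) = √(95.6147 × 95.3696) = 95.4921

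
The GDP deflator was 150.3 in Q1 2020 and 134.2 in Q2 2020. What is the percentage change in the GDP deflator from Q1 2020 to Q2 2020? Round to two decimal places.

-10.71%

Change = (134.2 − 150.3) / 150.3 × 100
       = -16.1 / 150.3 × 100 = -10.7119%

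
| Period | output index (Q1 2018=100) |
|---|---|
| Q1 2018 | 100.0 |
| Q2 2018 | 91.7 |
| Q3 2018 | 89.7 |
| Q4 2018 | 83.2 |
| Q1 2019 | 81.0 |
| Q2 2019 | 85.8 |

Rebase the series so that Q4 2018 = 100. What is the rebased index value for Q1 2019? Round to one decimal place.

Rebased(Q1 2019) = 81.0 / 83.2 × 100 = 97.3558

97.4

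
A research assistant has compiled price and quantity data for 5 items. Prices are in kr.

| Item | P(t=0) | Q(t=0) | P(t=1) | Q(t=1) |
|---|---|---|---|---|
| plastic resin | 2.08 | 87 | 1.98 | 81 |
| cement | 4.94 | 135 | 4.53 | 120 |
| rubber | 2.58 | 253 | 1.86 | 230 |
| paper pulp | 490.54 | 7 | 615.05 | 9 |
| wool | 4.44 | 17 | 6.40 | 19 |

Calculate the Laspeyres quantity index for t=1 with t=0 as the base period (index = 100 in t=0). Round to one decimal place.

116.8

Laspeyres quantity index uses base-period prices as weights.
ΣP(t=0)·Q(t=1) = 2.08×81 + 4.94×120 + 2.58×230 + 490.54×9 + 4.44×19 = 168.48 + 592.8 + 593.4 + 4414.86 + 84.36 = 5853.9
ΣP(t=0)·Q(t=0) = 2.08×87 + 4.94×135 + 2.58×253 + 490.54×7 + 4.44×17 = 180.96 + 666.9 + 652.74 + 3433.78 + 75.48 = 5009.86
Index = 5853.9 / 5009.86 × 100 = 116.8476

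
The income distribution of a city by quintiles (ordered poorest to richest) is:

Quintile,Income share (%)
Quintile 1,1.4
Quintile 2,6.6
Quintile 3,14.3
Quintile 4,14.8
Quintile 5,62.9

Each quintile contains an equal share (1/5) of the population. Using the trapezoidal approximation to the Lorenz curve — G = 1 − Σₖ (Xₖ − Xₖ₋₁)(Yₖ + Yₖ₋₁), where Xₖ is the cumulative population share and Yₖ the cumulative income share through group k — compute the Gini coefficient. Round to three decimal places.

0.525

Cumulative income shares Yₖ: 0.0140, 0.0800, 0.2230, 0.3710, 1.0000
Σ (Xₖ−Xₖ₋₁)(Yₖ+Yₖ₋₁) = (1/5)(0.0140+0.0000) + (1/5)(0.0800+0.0140) + (1/5)(0.2230+0.0800) + (1/5)(0.3710+0.2230) + (1/5)(1.0000+0.3710)
  = 0.0028 + 0.0188 + 0.0606 + 0.1188 + 0.2742 = 0.4752
G = 1 − 0.4752 = 0.5248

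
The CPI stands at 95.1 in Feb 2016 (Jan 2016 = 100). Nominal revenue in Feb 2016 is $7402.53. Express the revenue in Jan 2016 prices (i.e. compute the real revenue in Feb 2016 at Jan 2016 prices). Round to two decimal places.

7783.94

Real = Nominal ÷ (Index/100) = 7402.53 ÷ (95.1/100)
     = 7402.53 ÷ 0.951 = 7783.9432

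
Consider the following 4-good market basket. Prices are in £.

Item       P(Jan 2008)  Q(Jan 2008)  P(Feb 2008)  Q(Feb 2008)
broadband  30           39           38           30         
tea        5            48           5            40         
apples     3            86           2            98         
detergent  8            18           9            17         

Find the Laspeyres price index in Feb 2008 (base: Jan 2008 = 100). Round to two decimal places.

Laspeyres price index uses base-period quantities as weights.
ΣP(Feb 2008)·Q(Jan 2008) = 38×39 + 5×48 + 2×86 + 9×18 = 1482 + 240 + 172 + 162 = 2056
ΣP(Jan 2008)·Q(Jan 2008) = 30×39 + 5×48 + 3×86 + 8×18 = 1170 + 240 + 258 + 144 = 1812
Index = 2056 / 1812 × 100 = 113.4658

113.47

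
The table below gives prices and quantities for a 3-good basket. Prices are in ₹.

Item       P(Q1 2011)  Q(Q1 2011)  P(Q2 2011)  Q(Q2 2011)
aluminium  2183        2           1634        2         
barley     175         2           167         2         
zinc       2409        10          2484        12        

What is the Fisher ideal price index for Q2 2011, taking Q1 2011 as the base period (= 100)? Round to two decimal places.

Laspeyres component (base-period weights):
ΣP(Q2 2011)Q(Q1 2011) = 1634×2 + 167×2 + 2484×10 = 3268 + 334 + 24840 = 28442
ΣP(Q1 2011)Q(Q1 2011) = 2183×2 + 175×2 + 2409×10 = 4366 + 350 + 24090 = 28806
L = 28442 / 28806 × 100 = 98.7364
Paasche component (current-period weights):
ΣP(Q2 2011)Q(Q2 2011) = 1634×2 + 167×2 + 2484×12 = 3268 + 334 + 29808 = 33410
ΣP(Q1 2011)Q(Q2 2011) = 2183×2 + 175×2 + 2409×12 = 4366 + 350 + 28908 = 33624
P = 33410 / 33624 × 100 = 99.3635
Fisher = √(L × P) = √(98.7364 × 99.3635) = 99.0495

99.05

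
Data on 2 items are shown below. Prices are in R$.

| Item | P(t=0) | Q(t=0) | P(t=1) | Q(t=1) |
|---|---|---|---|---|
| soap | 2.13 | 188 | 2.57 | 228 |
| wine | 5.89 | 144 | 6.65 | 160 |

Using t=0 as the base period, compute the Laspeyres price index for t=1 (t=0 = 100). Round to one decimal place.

Laspeyres price index uses base-period quantities as weights.
ΣP(t=1)·Q(t=0) = 2.57×188 + 6.65×144 = 483.16 + 957.6 = 1440.76
ΣP(t=0)·Q(t=0) = 2.13×188 + 5.89×144 = 400.44 + 848.16 = 1248.6
Index = 1440.76 / 1248.6 × 100 = 115.3900

115.4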